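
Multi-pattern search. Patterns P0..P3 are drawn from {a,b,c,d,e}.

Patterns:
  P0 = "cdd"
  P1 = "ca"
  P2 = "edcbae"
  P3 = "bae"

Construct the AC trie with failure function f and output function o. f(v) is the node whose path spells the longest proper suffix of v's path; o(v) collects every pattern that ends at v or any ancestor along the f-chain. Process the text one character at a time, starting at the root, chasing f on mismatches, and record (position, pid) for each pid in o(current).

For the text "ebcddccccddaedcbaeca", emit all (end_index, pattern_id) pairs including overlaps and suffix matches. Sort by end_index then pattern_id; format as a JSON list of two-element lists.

Build automaton:
Trie nodes:
  n0 'ε': b→11 c→1 e→5
  n1 'c': a→4 d→2
  n2 'cd': d→3
  n3 'cdd': ·  [P0 ends]
  n4 'ca': ·  [P1 ends]
  n5 'e': d→6
  n6 'ed': c→7
  n7 'edc': b→8
  n8 'edcb': a→9
  n9 'edcba': e→10
  n10 'edcbae': ·  [P2 ends]
  n11 'b': a→12
  n12 'ba': e→13
  n13 'bae': ·  [P3 ends]

Failure links (BFS by depth):
  fail(1) 'c': from fail(0)=0 chase 'c': 0 ⇒ 0;  out=∅∪out(0)=∅
  fail(5) 'e': from fail(0)=0 chase 'e': 0 ⇒ 0;  out=∅∪out(0)=∅
  fail(11) 'b': from fail(0)=0 chase 'b': 0 ⇒ 0;  out=∅∪out(0)=∅
  fail(2) 'cd': from fail(1)=0 chase 'd': 0 ⇒ 0;  out=∅∪out(0)=∅
  fail(4) 'ca': from fail(1)=0 chase 'a': 0 ⇒ 0;  out={1}∪out(0)={1}
  fail(6) 'ed': from fail(5)=0 chase 'd': 0 ⇒ 0;  out=∅∪out(0)=∅
  fail(12) 'ba': from fail(11)=0 chase 'a': 0 ⇒ 0;  out=∅∪out(0)=∅
  fail(3) 'cdd': from fail(2)=0 chase 'd': 0 ⇒ 0;  out={0}∪out(0)={0}
  fail(7) 'edc': from fail(6)=0 chase 'c': 0 ⇒ 1;  out=∅∪out(1)=∅
  fail(13) 'bae': from fail(12)=0 chase 'e': 0 ⇒ 5;  out={3}∪out(5)={3}
  fail(8) 'edcb': from fail(7)=1 chase 'b': 1→0 ⇒ 11;  out=∅∪out(11)=∅
  fail(9) 'edcba': from fail(8)=11 chase 'a': 11 ⇒ 12;  out=∅∪out(12)=∅
  fail(10) 'edcbae': from fail(9)=12 chase 'e': 12 ⇒ 13;  out={2}∪out(13)={2,3}

Run:
pos 0 'e': at 5
pos 1 'b': at 11 ·f
pos 2 'c': at 1 ·f
pos 3 'd': at 2
pos 4 'd': at 3  ** P0@[2:4]
pos 5 'c': at 1 ·f
pos 6 'c': at 1 ·f
pos 7 'c': at 1 ·f
pos 8 'c': at 1 ·f
pos 9 'd': at 2
pos 10 'd': at 3  ** P0@[8:10]
pos 11 'a': at 0 ·f
pos 12 'e': at 5
pos 13 'd': at 6
pos 14 'c': at 7
pos 15 'b': at 8
pos 16 'a': at 9
pos 17 'e': at 10  ** P2@[12:17],P3@[15:17]
pos 18 'c': at 1 ·f
pos 19 'a': at 4  ** P1@[18:19]

All matches (sorted): [[4,0],[10,0],[17,2],[17,3],[19,1]]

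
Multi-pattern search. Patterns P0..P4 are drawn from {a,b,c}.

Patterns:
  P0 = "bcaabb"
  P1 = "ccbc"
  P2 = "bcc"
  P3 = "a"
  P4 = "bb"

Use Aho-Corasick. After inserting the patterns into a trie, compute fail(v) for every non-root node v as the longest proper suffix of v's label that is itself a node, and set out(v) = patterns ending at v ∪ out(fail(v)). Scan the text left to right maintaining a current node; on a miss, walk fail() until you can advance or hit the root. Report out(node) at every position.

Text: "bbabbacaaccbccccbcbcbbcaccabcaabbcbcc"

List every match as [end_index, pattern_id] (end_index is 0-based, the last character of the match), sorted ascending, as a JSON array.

Build automaton:
Trie (insert patterns):
  0='ε' goto a→12 b→1 c→7
  1='b' goto b→13 c→2
  2='bc' goto a→3 c→11
  3='bca' goto a→4
  4='bcaa' goto b→5
  5='bcaab' goto b→6
  6='bcaabb' goto ·  [P0 ends]
  7='c' goto c→8
  8='cc' goto b→9
  9='ccb' goto c→10
  10='ccbc' goto ·  [P1 ends]
  11='bcc' goto ·  [P2 ends]
  12='a' goto ·  [P3 ends]
  13='bb' goto ·  [P4 ends]

BFS fail/out derivation:
  fail(1) 'b': from fail(0)=0 chase 'b': 0 ⇒ 0;  out=∅∪out(0)=∅
  fail(7) 'c': from fail(0)=0 chase 'c': 0 ⇒ 0;  out=∅∪out(0)=∅
  fail(12) 'a': from fail(0)=0 chase 'a': 0 ⇒ 0;  out={3}∪out(0)={3}
  fail(2) 'bc': from fail(1)=0 chase 'c': 0 ⇒ 7;  out=∅∪out(7)=∅
  fail(8) 'cc': from fail(7)=0 chase 'c': 0 ⇒ 7;  out=∅∪out(7)=∅
  fail(13) 'bb': from fail(1)=0 chase 'b': 0 ⇒ 1;  out={4}∪out(1)={4}
  fail(3) 'bca': from fail(2)=7 chase 'a': 7→0 ⇒ 12;  out=∅∪out(12)={3}
  fail(9) 'ccb': from fail(8)=7 chase 'b': 7→0 ⇒ 1;  out=∅∪out(1)=∅
  fail(11) 'bcc': from fail(2)=7 chase 'c': 7 ⇒ 8;  out={2}∪out(8)={2}
  fail(4) 'bcaa': from fail(3)=12 chase 'a': 12→0 ⇒ 12;  out=∅∪out(12)={3}
  fail(10) 'ccbc': from fail(9)=1 chase 'c': 1 ⇒ 2;  out={1}∪out(2)={1}
  fail(5) 'bcaab': from fail(4)=12 chase 'b': 12→0 ⇒ 1;  out=∅∪out(1)=∅
  fail(6) 'bcaabb': from fail(5)=1 chase 'b': 1 ⇒ 13;  out={0}∪out(13)={0,4}

Run:
i=0 'b': node 0→1
i=1 'b': node 1→13  → match P4@[0:1]
i=2 'a': node 13→12 (via fail)  → match P3@[2:2]
i=3 'b': node 12→1 (via fail)
i=4 'b': node 1→13  → match P4@[3:4]
i=5 'a': node 13→12 (via fail)  → match P3@[5:5]
i=6 'c': node 12→7 (via fail)
i=7 'a': node 7→12 (via fail)  → match P3@[7:7]
i=8 'a': node 12→12 (via fail)  → match P3@[8:8]
i=9 'c': node 12→7 (via fail)
i=10 'c': node 7→8
i=11 'b': node 8→9
i=12 'c': node 9→10  → match P1@[9:12]
i=13 'c': node 10→11 (via fail)  → match P2@[11:13]
i=14 'c': node 11→8 (via fail)
i=15 'c': node 8→8 (via fail)
i=16 'b': node 8→9
i=17 'c': node 9→10  → match P1@[14:17]
i=18 'b': node 10→1 (via fail)
i=19 'c': node 1→2
i=20 'b': node 2→1 (via fail)
i=21 'b': node 1→13  → match P4@[20:21]
i=22 'c': node 13→2 (via fail)
i=23 'a': node 2→3  → match P3@[23:23]
i=24 'c': node 3→7 (via fail)
i=25 'c': node 7→8
i=26 'a': node 8→12 (via fail)  → match P3@[26:26]
i=27 'b': node 12→1 (via fail)
i=28 'c': node 1→2
i=29 'a': node 2→3  → match P3@[29:29]
i=30 'a': node 3→4  → match P3@[30:30]
i=31 'b': node 4→5
i=32 'b': node 5→6  → match P0@[27:32],P4@[31:32]
i=33 'c': node 6→2 (via fail)
i=34 'b': node 2→1 (via fail)
i=35 'c': node 1→2
i=36 'c': node 2→11  → match P2@[34:36]

Matches: [[1,4],[2,3],[4,4],[5,3],[7,3],[8,3],[12,1],[13,2],[17,1],[21,4],[23,3],[26,3],[29,3],[30,3],[32,0],[32,4],[36,2]]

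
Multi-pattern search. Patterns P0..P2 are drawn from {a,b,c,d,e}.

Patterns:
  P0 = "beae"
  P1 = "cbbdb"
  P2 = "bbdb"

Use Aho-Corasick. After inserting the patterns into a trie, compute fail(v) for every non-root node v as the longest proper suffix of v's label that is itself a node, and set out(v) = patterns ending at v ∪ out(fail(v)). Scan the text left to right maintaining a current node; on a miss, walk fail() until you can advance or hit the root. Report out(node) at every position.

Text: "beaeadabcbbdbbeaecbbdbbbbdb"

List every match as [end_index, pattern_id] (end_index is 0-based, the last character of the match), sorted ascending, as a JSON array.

Build:
Trie nodes:
  n0 'ε': b→1 c→5
  n1 'b': b→10 e→2
  n2 'be': a→3
  n3 'bea': e→4
  n4 'beae': ·  ←P0
  n5 'c': b→6
  n6 'cb': b→7
  n7 'cbb': d→8
  n8 'cbbd': b→9
  n9 'cbbdb': ·  ←P1
  n10 'bb': d→11
  n11 'bbd': b→12
  n12 'bbdb': ·  ←P2

Failure links (BFS by depth):
  n1('b'): parent n0 fail=0; on 'b' 0 → fail=0;  out ∅∪∅=∅
  n5('c'): parent n0 fail=0; on 'c' 0 → fail=0;  out ∅∪∅=∅
  n2('be'): parent n1 fail=0; on 'e' 0 → fail=0;  out ∅∪∅=∅
  n6('cb'): parent n5 fail=0; on 'b' 0 → fail=1;  out ∅∪∅=∅
  n10('bb'): parent n1 fail=0; on 'b' 0 → fail=1;  out ∅∪∅=∅
  n3('bea'): parent n2 fail=0; on 'a' 0 → fail=0;  out ∅∪∅=∅
  n7('cbb'): parent n6 fail=1; on 'b' 1 → fail=10;  out ∅∪∅=∅
  n11('bbd'): parent n10 fail=1; on 'd' 1→0 → fail=0;  out ∅∪∅=∅
  n4('beae'): parent n3 fail=0; on 'e' 0 → fail=0;  out {0}∪∅={0}
  n8('cbbd'): parent n7 fail=10; on 'd' 10 → fail=11;  out ∅∪∅=∅
  n12('bbdb'): parent n11 fail=0; on 'b' 0 → fail=1;  out {2}∪∅={2}
  n9('cbbdb'): parent n8 fail=11; on 'b' 11 → fail=12;  out {1}∪{2}={1,2}

Text stream:
i=0 'b': node 0→1
i=1 'e': node 1→2
i=2 'a': node 2→3
i=3 'e': node 3→4  ** P0@[0:3]
i=4 'a': node 4→0 ·f
i=5 'd': node 0→0
i=6 'a': node 0→0
i=7 'b': node 0→1
i=8 'c': node 1→5 ·f
i=9 'b': node 5→6
i=10 'b': node 6→7
i=11 'd': node 7→8
i=12 'b': node 8→9  ** P1@[8:12],P2@[9:12]
i=13 'b': node 9→10 ·f
i=14 'e': node 10→2 ·f
i=15 'a': node 2→3
i=16 'e': node 3→4  ** P0@[13:16]
i=17 'c': node 4→5 ·f
i=18 'b': node 5→6
i=19 'b': node 6→7
i=20 'd': node 7→8
i=21 'b': node 8→9  ** P1@[17:21],P2@[18:21]
i=22 'b': node 9→10 ·f
i=23 'b': node 10→10 ·f
i=24 'b': node 10→10 ·f
i=25 'd': node 10→11
i=26 'b': node 11→12  ** P2@[23:26]

All matches (sorted): [[3,0],[12,1],[12,2],[16,0],[21,1],[21,2],[26,2]]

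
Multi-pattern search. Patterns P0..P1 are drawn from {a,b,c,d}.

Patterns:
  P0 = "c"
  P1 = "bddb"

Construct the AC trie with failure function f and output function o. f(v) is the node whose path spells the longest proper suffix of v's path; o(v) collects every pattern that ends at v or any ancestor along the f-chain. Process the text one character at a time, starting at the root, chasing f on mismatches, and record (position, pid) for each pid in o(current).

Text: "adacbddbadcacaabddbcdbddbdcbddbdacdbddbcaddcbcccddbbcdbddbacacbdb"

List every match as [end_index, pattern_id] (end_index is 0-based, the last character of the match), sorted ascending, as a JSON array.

Build automaton:
Trie nodes:
  n0 'ε': b→2 c→1
  n1 'c': ·  [P0 ends]
  n2 'b': d→3
  n3 'bd': d→4
  n4 'bdd': b→5
  n5 'bddb': ·  [P1 ends]

Failure links (BFS by depth):
  n1('c'): parent n0 fail=0; on 'c' 0 → fail=0;  out {0}∪∅={0}
  n2('b'): parent n0 fail=0; on 'b' 0 → fail=0;  out ∅∪∅=∅
  n3('bd'): parent n2 fail=0; on 'd' 0 → fail=0;  out ∅∪∅=∅
  n4('bdd'): parent n3 fail=0; on 'd' 0 → fail=0;  out ∅∪∅=∅
  n5('bddb'): parent n4 fail=0; on 'b' 0 → fail=2;  out {1}∪∅={1}

Scan:
pos 0 'a': at 0
pos 1 'd': at 0
pos 2 'a': at 0
pos 3 'c': at 1  emit P0@[3:3]
pos 4 'b': at 2 (via fail)
pos 5 'd': at 3
pos 6 'd': at 4
pos 7 'b': at 5  emit P1@[4:7]
pos 8 'a': at 0 (via fail)
pos 9 'd': at 0
pos 10 'c': at 1  emit P0@[10:10]
pos 11 'a': at 0 (via fail)
pos 12 'c': at 1  emit P0@[12:12]
pos 13 'a': at 0 (via fail)
pos 14 'a': at 0
pos 15 'b': at 2
pos 16 'd': at 3
pos 17 'd': at 4
pos 18 'b': at 5  emit P1@[15:18]
pos 19 'c': at 1 (via fail)  emit P0@[19:19]
pos 20 'd': at 0 (via fail)
pos 21 'b': at 2
pos 22 'd': at 3
pos 23 'd': at 4
pos 24 'b': at 5  emit P1@[21:24]
pos 25 'd': at 3 (via fail)
pos 26 'c': at 1 (via fail)  emit P0@[26:26]
pos 27 'b': at 2 (via fail)
pos 28 'd': at 3
pos 29 'd': at 4
pos 30 'b': at 5  emit P1@[27:30]
pos 31 'd': at 3 (via fail)
pos 32 'a': at 0 (via fail)
pos 33 'c': at 1  emit P0@[33:33]
pos 34 'd': at 0 (via fail)
pos 35 'b': at 2
pos 36 'd': at 3
pos 37 'd': at 4
pos 38 'b': at 5  emit P1@[35:38]
pos 39 'c': at 1 (via fail)  emit P0@[39:39]
pos 40 'a': at 0 (via fail)
pos 41 'd': at 0
pos 42 'd': at 0
pos 43 'c': at 1  emit P0@[43:43]
pos 44 'b': at 2 (via fail)
pos 45 'c': at 1 (via fail)  emit P0@[45:45]
pos 46 'c': at 1 (via fail)  emit P0@[46:46]
pos 47 'c': at 1 (via fail)  emit P0@[47:47]
pos 48 'd': at 0 (via fail)
pos 49 'd': at 0
pos 50 'b': at 2
pos 51 'b': at 2 (via fail)
pos 52 'c': at 1 (via fail)  emit P0@[52:52]
pos 53 'd': at 0 (via fail)
pos 54 'b': at 2
pos 55 'd': at 3
pos 56 'd': at 4
pos 57 'b': at 5  emit P1@[54:57]
pos 58 'a': at 0 (via fail)
pos 59 'c': at 1  emit P0@[59:59]
pos 60 'a': at 0 (via fail)
pos 61 'c': at 1  emit P0@[61:61]
pos 62 'b': at 2 (via fail)
pos 63 'd': at 3
pos 64 'b': at 2 (via fail)

All matches (sorted): [[3,0],[7,1],[10,0],[12,0],[18,1],[19,0],[24,1],[26,0],[30,1],[33,0],[38,1],[39,0],[43,0],[45,0],[46,0],[47,0],[52,0],[57,1],[59,0],[61,0]]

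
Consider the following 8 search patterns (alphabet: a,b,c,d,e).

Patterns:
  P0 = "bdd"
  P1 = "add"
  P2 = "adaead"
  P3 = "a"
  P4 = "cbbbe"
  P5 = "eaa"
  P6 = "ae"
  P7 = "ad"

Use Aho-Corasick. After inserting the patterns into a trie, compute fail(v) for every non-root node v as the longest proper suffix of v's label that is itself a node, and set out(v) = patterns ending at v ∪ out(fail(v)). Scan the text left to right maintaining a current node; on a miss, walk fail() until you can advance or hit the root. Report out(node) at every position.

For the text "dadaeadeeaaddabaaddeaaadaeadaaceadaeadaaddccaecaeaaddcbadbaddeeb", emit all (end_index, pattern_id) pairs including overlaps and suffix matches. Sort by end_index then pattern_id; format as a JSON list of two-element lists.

Build automaton:
Trie nodes:
  0='ε' goto a→4 b→1 c→11 e→16
  1='b' goto d→2
  2='bd' goto d→3
  3='bdd' goto ·  [P0 ends]
  4='a' goto d→5 e→19  [P3 ends]
  5='ad' goto a→7 d→6  [P7 ends]
  6='add' goto ·  [P1 ends]
  7='ada' goto e→8
  8='adae' goto a→9
  9='adaea' goto d→10
  10='adaead' goto ·  [P2 ends]
  11='c' goto b→12
  12='cb' goto b→13
  13='cbb' goto b→14
  14='cbbb' goto e→15
  15='cbbbe' goto ·  [P4 ends]
  16='e' goto a→17
  17='ea' goto a→18
  18='eaa' goto ·  [P5 ends]
  19='ae' goto ·  [P6 ends]

Failure links (BFS by depth):
  n1('b'): parent n0 fail=0; on 'b' 0 → fail=0;  out ∅∪∅=∅
  n4('a'): parent n0 fail=0; on 'a' 0 → fail=0;  out {3}∪∅={3}
  n11('c'): parent n0 fail=0; on 'c' 0 → fail=0;  out ∅∪∅=∅
  n16('e'): parent n0 fail=0; on 'e' 0 → fail=0;  out ∅∪∅=∅
  n2('bd'): parent n1 fail=0; on 'd' 0 → fail=0;  out ∅∪∅=∅
  n5('ad'): parent n4 fail=0; on 'd' 0 → fail=0;  out {7}∪∅={7}
  n12('cb'): parent n11 fail=0; on 'b' 0 → fail=1;  out ∅∪∅=∅
  n17('ea'): parent n16 fail=0; on 'a' 0 → fail=4;  out ∅∪{3}={3}
  n19('ae'): parent n4 fail=0; on 'e' 0 → fail=16;  out {6}∪∅={6}
  n3('bdd'): parent n2 fail=0; on 'd' 0 → fail=0;  out {0}∪∅={0}
  n6('add'): parent n5 fail=0; on 'd' 0 → fail=0;  out {1}∪∅={1}
  n7('ada'): parent n5 fail=0; on 'a' 0 → fail=4;  out ∅∪{3}={3}
  n13('cbb'): parent n12 fail=1; on 'b' 1→0 → fail=1;  out ∅∪∅=∅
  n18('eaa'): parent n17 fail=4; on 'a' 4→0 → fail=4;  out {5}∪{3}={3,5}
  n8('adae'): parent n7 fail=4; on 'e' 4 → fail=19;  out ∅∪{6}={6}
  n14('cbbb'): parent n13 fail=1; on 'b' 1→0 → fail=1;  out ∅∪∅=∅
  n9('adaea'): parent n8 fail=19; on 'a' 19→16 → fail=17;  out ∅∪{3}={3}
  n15('cbbbe'): parent n14 fail=1; on 'e' 1→0 → fail=16;  out {4}∪∅={4}
  n10('adaead'): parent n9 fail=17; on 'd' 17→4 → fail=5;  out {2}∪{7}={2,7}

Text stream:
pos 0 'd': at 0
pos 1 'a': at 4  emit P3@[1:1]
pos 2 'd': at 5  emit P7@[1:2]
pos 3 'a': at 7  emit P3@[3:3]
pos 4 'e': at 8  emit P6@[3:4]
pos 5 'a': at 9  emit P3@[5:5]
pos 6 'd': at 10  emit P2@[1:6],P7@[5:6]
pos 7 'e': at 16 ·f
pos 8 'e': at 16 ·f
pos 9 'a': at 17  emit P3@[9:9]
pos 10 'a': at 18  emit P3@[10:10],P5@[8:10]
pos 11 'd': at 5 ·f  emit P7@[10:11]
pos 12 'd': at 6  emit P1@[10:12]
pos 13 'a': at 4 ·f  emit P3@[13:13]
pos 14 'b': at 1 ·f
pos 15 'a': at 4 ·f  emit P3@[15:15]
pos 16 'a': at 4 ·f  emit P3@[16:16]
pos 17 'd': at 5  emit P7@[16:17]
pos 18 'd': at 6  emit P1@[16:18]
pos 19 'e': at 16 ·f
pos 20 'a': at 17  emit P3@[20:20]
pos 21 'a': at 18  emit P3@[21:21],P5@[19:21]
pos 22 'a': at 4 ·f  emit P3@[22:22]
pos 23 'd': at 5  emit P7@[22:23]
pos 24 'a': at 7  emit P3@[24:24]
pos 25 'e': at 8  emit P6@[24:25]
pos 26 'a': at 9  emit P3@[26:26]
pos 27 'd': at 10  emit P2@[22:27],P7@[26:27]
pos 28 'a': at 7 ·f  emit P3@[28:28]
pos 29 'a': at 4 ·f  emit P3@[29:29]
pos 30 'c': at 11 ·f
pos 31 'e': at 16 ·f
pos 32 'a': at 17  emit P3@[32:32]
pos 33 'd': at 5 ·f  emit P7@[32:33]
pos 34 'a': at 7  emit P3@[34:34]
pos 35 'e': at 8  emit P6@[34:35]
pos 36 'a': at 9  emit P3@[36:36]
pos 37 'd': at 10  emit P2@[32:37],P7@[36:37]
pos 38 'a': at 7 ·f  emit P3@[38:38]
pos 39 'a': at 4 ·f  emit P3@[39:39]
pos 40 'd': at 5  emit P7@[39:40]
pos 41 'd': at 6  emit P1@[39:41]
pos 42 'c': at 11 ·f
pos 43 'c': at 11 ·f
pos 44 'a': at 4 ·f  emit P3@[44:44]
pos 45 'e': at 19  emit P6@[44:45]
pos 46 'c': at 11 ·f
pos 47 'a': at 4 ·f  emit P3@[47:47]
pos 48 'e': at 19  emit P6@[47:48]
pos 49 'a': at 17 ·f  emit P3@[49:49]
pos 50 'a': at 18  emit P3@[50:50],P5@[48:50]
pos 51 'd': at 5 ·f  emit P7@[50:51]
pos 52 'd': at 6  emit P1@[50:52]
pos 53 'c': at 11 ·f
pos 54 'b': at 12
pos 55 'a': at 4 ·f  emit P3@[55:55]
pos 56 'd': at 5  emit P7@[55:56]
pos 57 'b': at 1 ·f
pos 58 'a': at 4 ·f  emit P3@[58:58]
pos 59 'd': at 5  emit P7@[58:59]
pos 60 'd': at 6  emit P1@[58:60]
pos 61 'e': at 16 ·f
pos 62 'e': at 16 ·f
pos 63 'b': at 1 ·f

Result: [[1,3],[2,7],[3,3],[4,6],[5,3],[6,2],[6,7],[9,3],[10,3],[10,5],[11,7],[12,1],[13,3],[15,3],[16,3],[17,7],[18,1],[20,3],[21,3],[21,5],[22,3],[23,7],[24,3],[25,6],[26,3],[27,2],[27,7],[28,3],[29,3],[32,3],[33,7],[34,3],[35,6],[36,3],[37,2],[37,7],[38,3],[39,3],[40,7],[41,1],[44,3],[45,6],[47,3],[48,6],[49,3],[50,3],[50,5],[51,7],[52,1],[55,3],[56,7],[58,3],[59,7],[60,1]]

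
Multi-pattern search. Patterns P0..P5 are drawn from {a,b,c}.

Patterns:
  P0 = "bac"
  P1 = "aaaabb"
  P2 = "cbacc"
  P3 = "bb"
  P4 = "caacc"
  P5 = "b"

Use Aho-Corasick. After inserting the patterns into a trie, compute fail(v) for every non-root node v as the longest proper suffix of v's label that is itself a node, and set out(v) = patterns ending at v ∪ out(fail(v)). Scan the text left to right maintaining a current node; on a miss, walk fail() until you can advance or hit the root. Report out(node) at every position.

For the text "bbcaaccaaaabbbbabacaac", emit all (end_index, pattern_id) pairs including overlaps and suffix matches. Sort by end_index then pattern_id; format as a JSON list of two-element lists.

Construct AC machine:
Trie (insert patterns):
  0='ε' goto a→4 b→1 c→10
  1='b' goto a→2 b→15  ←P5
  2='ba' goto c→3
  3='bac' goto ·  ←P0
  4='a' goto a→5
  5='aa' goto a→6
  6='aaa' goto a→7
  7='aaaa' goto b→8
  8='aaaab' goto b→9
  9='aaaabb' goto ·  ←P1
  10='c' goto a→16 b→11
  11='cb' goto a→12
  12='cba' goto c→13
  13='cbac' goto c→14
  14='cbacc' goto ·  ←P2
  15='bb' goto ·  ←P3
  16='ca' goto a→17
  17='caa' goto c→18
  18='caac' goto c→19
  19='caacc' goto ·  ←P4

Failure links (BFS by depth):
  n1('b'): parent n0 fail=0; on 'b' 0 → fail=0;  out {5}∪∅={5}
  n4('a'): parent n0 fail=0; on 'a' 0 → fail=0;  out ∅∪∅=∅
  n10('c'): parent n0 fail=0; on 'c' 0 → fail=0;  out ∅∪∅=∅
  n2('ba'): parent n1 fail=0; on 'a' 0 → fail=4;  out ∅∪∅=∅
  n5('aa'): parent n4 fail=0; on 'a' 0 → fail=4;  out ∅∪∅=∅
  n11('cb'): parent n10 fail=0; on 'b' 0 → fail=1;  out ∅∪{5}={5}
  n15('bb'): parent n1 fail=0; on 'b' 0 → fail=1;  out {3}∪{5}={3,5}
  n16('ca'): parent n10 fail=0; on 'a' 0 → fail=4;  out ∅∪∅=∅
  n3('bac'): parent n2 fail=4; on 'c' 4→0 → fail=10;  out {0}∪∅={0}
  n6('aaa'): parent n5 fail=4; on 'a' 4 → fail=5;  out ∅∪∅=∅
  n12('cba'): parent n11 fail=1; on 'a' 1 → fail=2;  out ∅∪∅=∅
  n17('caa'): parent n16 fail=4; on 'a' 4 → fail=5;  out ∅∪∅=∅
  n7('aaaa'): parent n6 fail=5; on 'a' 5 → fail=6;  out ∅∪∅=∅
  n13('cbac'): parent n12 fail=2; on 'c' 2 → fail=3;  out ∅∪{0}={0}
  n18('caac'): parent n17 fail=5; on 'c' 5→4→0 → fail=10;  out ∅∪∅=∅
  n8('aaaab'): parent n7 fail=6; on 'b' 6→5→4→0 → fail=1;  out ∅∪{5}={5}
  n14('cbacc'): parent n13 fail=3; on 'c' 3→10→0 → fail=10;  out {2}∪∅={2}
  n19('caacc'): parent n18 fail=10; on 'c' 10→0 → fail=10;  out {4}∪∅={4}
  n9('aaaabb'): parent n8 fail=1; on 'b' 1 → fail=15;  out {1}∪{3,5}={1,3,5}

Scan:
pos 0 'b': at 1  → match P5@[0:0]
pos 1 'b': at 15  → match P3@[0:1],P5@[1:1]
pos 2 'c': at 10 (via fail)
pos 3 'a': at 16
pos 4 'a': at 17
pos 5 'c': at 18
pos 6 'c': at 19  → match P4@[2:6]
pos 7 'a': at 16 (via fail)
pos 8 'a': at 17
pos 9 'a': at 6 (via fail)
pos 10 'a': at 7
pos 11 'b': at 8  → match P5@[11:11]
pos 12 'b': at 9  → match P1@[7:12],P3@[11:12],P5@[12:12]
pos 13 'b': at 15 (via fail)  → match P3@[12:13],P5@[13:13]
pos 14 'b': at 15 (via fail)  → match P3@[13:14],P5@[14:14]
pos 15 'a': at 2 (via fail)
pos 16 'b': at 1 (via fail)  → match P5@[16:16]
pos 17 'a': at 2
pos 18 'c': at 3  → match P0@[16:18]
pos 19 'a': at 16 (via fail)
pos 20 'a': at 17
pos 21 'c': at 18

Result: [[0,5],[1,3],[1,5],[6,4],[11,5],[12,1],[12,3],[12,5],[13,3],[13,5],[14,3],[14,5],[16,5],[18,0]]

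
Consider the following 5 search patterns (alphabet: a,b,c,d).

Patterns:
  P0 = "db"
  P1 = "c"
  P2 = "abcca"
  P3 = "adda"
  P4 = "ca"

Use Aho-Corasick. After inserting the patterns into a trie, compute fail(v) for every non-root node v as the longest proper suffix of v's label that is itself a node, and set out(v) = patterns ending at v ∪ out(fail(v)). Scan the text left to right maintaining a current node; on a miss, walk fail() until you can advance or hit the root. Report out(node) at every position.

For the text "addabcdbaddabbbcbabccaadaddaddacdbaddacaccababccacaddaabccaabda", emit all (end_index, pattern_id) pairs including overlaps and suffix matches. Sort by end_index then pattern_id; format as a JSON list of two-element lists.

Build automaton:
Trie nodes:
  0='ε' goto a→4 c→3 d→1
  1='d' goto b→2
  2='db' goto ·  ←P0
  3='c' goto a→12  ←P1
  4='a' goto b→5 d→9
  5='ab' goto c→6
  6='abc' goto c→7
  7='abcc' goto a→8
  8='abcca' goto ·  ←P2
  9='ad' goto d→10
  10='add' goto a→11
  11='adda' goto ·  ←P3
  12='ca' goto ·  ←P4

Failure links (BFS by depth):
  n1('d'): parent n0 fail=0; on 'd' 0 → fail=0;  out ∅∪∅=∅
  n3('c'): parent n0 fail=0; on 'c' 0 → fail=0;  out {1}∪∅={1}
  n4('a'): parent n0 fail=0; on 'a' 0 → fail=0;  out ∅∪∅=∅
  n2('db'): parent n1 fail=0; on 'b' 0 → fail=0;  out {0}∪∅={0}
  n5('ab'): parent n4 fail=0; on 'b' 0 → fail=0;  out ∅∪∅=∅
  n9('ad'): parent n4 fail=0; on 'd' 0 → fail=1;  out ∅∪∅=∅
  n12('ca'): parent n3 fail=0; on 'a' 0 → fail=4;  out {4}∪∅={4}
  n6('abc'): parent n5 fail=0; on 'c' 0 → fail=3;  out ∅∪{1}={1}
  n10('add'): parent n9 fail=1; on 'd' 1→0 → fail=1;  out ∅∪∅=∅
  n7('abcc'): parent n6 fail=3; on 'c' 3→0 → fail=3;  out ∅∪{1}={1}
  n11('adda'): parent n10 fail=1; on 'a' 1→0 → fail=4;  out {3}∪∅={3}
  n8('abcca'): parent n7 fail=3; on 'a' 3 → fail=12;  out {2}∪{4}={2,4}

Text stream:
[0] read 'a'  n0⇒n4
[1] read 'd'  n4⇒n9
[2] read 'd'  n9⇒n10
[3] read 'a'  n10⇒n11  → match P3@[0:3]
[4] read 'b'  n11⇒n5 (via fail)
[5] read 'c'  n5⇒n6  → match P1@[5:5]
[6] read 'd'  n6⇒n1 (via fail)
[7] read 'b'  n1⇒n2  → match P0@[6:7]
[8] read 'a'  n2⇒n4 (via fail)
[9] read 'd'  n4⇒n9
[10] read 'd'  n9⇒n10
[11] read 'a'  n10⇒n11  → match P3@[8:11]
[12] read 'b'  n11⇒n5 (via fail)
[13] read 'b'  n5⇒n0 (via fail)
[14] read 'b'  n0⇒n0
[15] read 'c'  n0⇒n3  → match P1@[15:15]
[16] read 'b'  n3⇒n0 (via fail)
[17] read 'a'  n0⇒n4
[18] read 'b'  n4⇒n5
[19] read 'c'  n5⇒n6  → match P1@[19:19]
[20] read 'c'  n6⇒n7  → match P1@[20:20]
[21] read 'a'  n7⇒n8  → match P2@[17:21],P4@[20:21]
[22] read 'a'  n8⇒n4 (via fail)
[23] read 'd'  n4⇒n9
[24] read 'a'  n9⇒n4 (via fail)
[25] read 'd'  n4⇒n9
[26] read 'd'  n9⇒n10
[27] read 'a'  n10⇒n11  → match P3@[24:27]
[28] read 'd'  n11⇒n9 (via fail)
[29] read 'd'  n9⇒n10
[30] read 'a'  n10⇒n11  → match P3@[27:30]
[31] read 'c'  n11⇒n3 (via fail)  → match P1@[31:31]
[32] read 'd'  n3⇒n1 (via fail)
[33] read 'b'  n1⇒n2  → match P0@[32:33]
[34] read 'a'  n2⇒n4 (via fail)
[35] read 'd'  n4⇒n9
[36] read 'd'  n9⇒n10
[37] read 'a'  n10⇒n11  → match P3@[34:37]
[38] read 'c'  n11⇒n3 (via fail)  → match P1@[38:38]
[39] read 'a'  n3⇒n12  → match P4@[38:39]
[40] read 'c'  n12⇒n3 (via fail)  → match P1@[40:40]
[41] read 'c'  n3⇒n3 (via fail)  → match P1@[41:41]
[42] read 'a'  n3⇒n12  → match P4@[41:42]
[43] read 'b'  n12⇒n5 (via fail)
[44] read 'a'  n5⇒n4 (via fail)
[45] read 'b'  n4⇒n5
[46] read 'c'  n5⇒n6  → match P1@[46:46]
[47] read 'c'  n6⇒n7  → match P1@[47:47]
[48] read 'a'  n7⇒n8  → match P2@[44:48],P4@[47:48]
[49] read 'c'  n8⇒n3 (via fail)  → match P1@[49:49]
[50] read 'a'  n3⇒n12  → match P4@[49:50]
[51] read 'd'  n12⇒n9 (via fail)
[52] read 'd'  n9⇒n10
[53] read 'a'  n10⇒n11  → match P3@[50:53]
[54] read 'a'  n11⇒n4 (via fail)
[55] read 'b'  n4⇒n5
[56] read 'c'  n5⇒n6  → match P1@[56:56]
[57] read 'c'  n6⇒n7  → match P1@[57:57]
[58] read 'a'  n7⇒n8  → match P2@[54:58],P4@[57:58]
[59] read 'a'  n8⇒n4 (via fail)
[60] read 'b'  n4⇒n5
[61] read 'd'  n5⇒n1 (via fail)
[62] read 'a'  n1⇒n4 (via fail)

All matches (sorted): [[3,3],[5,1],[7,0],[11,3],[15,1],[19,1],[20,1],[21,2],[21,4],[27,3],[30,3],[31,1],[33,0],[37,3],[38,1],[39,4],[40,1],[41,1],[42,4],[46,1],[47,1],[48,2],[48,4],[49,1],[50,4],[53,3],[56,1],[57,1],[58,2],[58,4]]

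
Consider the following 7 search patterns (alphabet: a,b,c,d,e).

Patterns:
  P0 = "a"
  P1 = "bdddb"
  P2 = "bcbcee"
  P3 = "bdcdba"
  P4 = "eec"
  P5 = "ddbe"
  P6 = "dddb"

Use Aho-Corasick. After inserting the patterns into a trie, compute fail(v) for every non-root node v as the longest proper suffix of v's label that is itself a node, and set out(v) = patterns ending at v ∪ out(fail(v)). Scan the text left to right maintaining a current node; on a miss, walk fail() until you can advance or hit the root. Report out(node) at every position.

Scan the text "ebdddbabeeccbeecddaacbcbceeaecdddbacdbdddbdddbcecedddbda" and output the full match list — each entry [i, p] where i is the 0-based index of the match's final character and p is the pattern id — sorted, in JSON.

Construct AC machine:
Trie (insert patterns):
  n0 'ε': a→1 b→2 d→19 e→16
  n1 'a': ·  ←P0
  n2 'b': c→7 d→3
  n3 'bd': c→12 d→4
  n4 'bdd': d→5
  n5 'bddd': b→6
  n6 'bdddb': ·  ←P1
  n7 'bc': b→8
  n8 'bcb': c→9
  n9 'bcbc': e→10
  n10 'bcbce': e→11
  n11 'bcbcee': ·  ←P2
  n12 'bdc': d→13
  n13 'bdcd': b→14
  n14 'bdcdb': a→15
  n15 'bdcdba': ·  ←P3
  n16 'e': e→17
  n17 'ee': c→18
  n18 'eec': ·  ←P4
  n19 'd': d→20
  n20 'dd': b→21 d→23
  n21 'ddb': e→22
  n22 'ddbe': ·  ←P5
  n23 'ddd': b→24
  n24 'dddb': ·  ←P6

Failure links (BFS by depth):
  fail(1) 'a': from fail(0)=0 chase 'a': 0 ⇒ 0;  out={0}∪out(0)={0}
  fail(2) 'b': from fail(0)=0 chase 'b': 0 ⇒ 0;  out=∅∪out(0)=∅
  fail(16) 'e': from fail(0)=0 chase 'e': 0 ⇒ 0;  out=∅∪out(0)=∅
  fail(19) 'd': from fail(0)=0 chase 'd': 0 ⇒ 0;  out=∅∪out(0)=∅
  fail(3) 'bd': from fail(2)=0 chase 'd': 0 ⇒ 19;  out=∅∪out(19)=∅
  fail(7) 'bc': from fail(2)=0 chase 'c': 0 ⇒ 0;  out=∅∪out(0)=∅
  fail(17) 'ee': from fail(16)=0 chase 'e': 0 ⇒ 16;  out=∅∪out(16)=∅
  fail(20) 'dd': from fail(19)=0 chase 'd': 0 ⇒ 19;  out=∅∪out(19)=∅
  fail(4) 'bdd': from fail(3)=19 chase 'd': 19 ⇒ 20;  out=∅∪out(20)=∅
  fail(8) 'bcb': from fail(7)=0 chase 'b': 0 ⇒ 2;  out=∅∪out(2)=∅
  fail(12) 'bdc': from fail(3)=19 chase 'c': 19→0 ⇒ 0;  out=∅∪out(0)=∅
  fail(18) 'eec': from fail(17)=16 chase 'c': 16→0 ⇒ 0;  out={4}∪out(0)={4}
  fail(21) 'ddb': from fail(20)=19 chase 'b': 19→0 ⇒ 2;  out=∅∪out(2)=∅
  fail(23) 'ddd': from fail(20)=19 chase 'd': 19 ⇒ 20;  out=∅∪out(20)=∅
  fail(5) 'bddd': from fail(4)=20 chase 'd': 20 ⇒ 23;  out=∅∪out(23)=∅
  fail(9) 'bcbc': from fail(8)=2 chase 'c': 2 ⇒ 7;  out=∅∪out(7)=∅
  fail(13) 'bdcd': from fail(12)=0 chase 'd': 0 ⇒ 19;  out=∅∪out(19)=∅
  fail(22) 'ddbe': from fail(21)=2 chase 'e': 2→0 ⇒ 16;  out={5}∪out(16)={5}
  fail(24) 'dddb': from fail(23)=20 chase 'b': 20 ⇒ 21;  out={6}∪out(21)={6}
  fail(6) 'bdddb': from fail(5)=23 chase 'b': 23 ⇒ 24;  out={1}∪out(24)={1,6}
  fail(10) 'bcbce': from fail(9)=7 chase 'e': 7→0 ⇒ 16;  out=∅∪out(16)=∅
  fail(14) 'bdcdb': from fail(13)=19 chase 'b': 19→0 ⇒ 2;  out=∅∪out(2)=∅
  fail(11) 'bcbcee': from fail(10)=16 chase 'e': 16 ⇒ 17;  out={2}∪out(17)={2}
  fail(15) 'bdcdba': from fail(14)=2 chase 'a': 2→0 ⇒ 1;  out={3}∪out(1)={0,3}

Scan:
i=0 'e': node 0→16
i=1 'b': node 16→2 (via fail)
i=2 'd': node 2→3
i=3 'd': node 3→4
i=4 'd': node 4→5
i=5 'b': node 5→6  → match P1@[1:5],P6@[2:5]
i=6 'a': node 6→1 (via fail)  → match P0@[6:6]
i=7 'b': node 1→2 (via fail)
i=8 'e': node 2→16 (via fail)
i=9 'e': node 16→17
i=10 'c': node 17→18  → match P4@[8:10]
i=11 'c': node 18→0 (via fail)
i=12 'b': node 0→2
i=13 'e': node 2→16 (via fail)
i=14 'e': node 16→17
i=15 'c': node 17→18  → match P4@[13:15]
i=16 'd': node 18→19 (via fail)
i=17 'd': node 19→20
i=18 'a': node 20→1 (via fail)  → match P0@[18:18]
i=19 'a': node 1→1 (via fail)  → match P0@[19:19]
i=20 'c': node 1→0 (via fail)
i=21 'b': node 0→2
i=22 'c': node 2→7
i=23 'b': node 7→8
i=24 'c': node 8→9
i=25 'e': node 9→10
i=26 'e': node 10→11  → match P2@[21:26]
i=27 'a': node 11→1 (via fail)  → match P0@[27:27]
i=28 'e': node 1→16 (via fail)
i=29 'c': node 16→0 (via fail)
i=30 'd': node 0→19
i=31 'd': node 19→20
i=32 'd': node 20→23
i=33 'b': node 23→24  → match P6@[30:33]
i=34 'a': node 24→1 (via fail)  → match P0@[34:34]
i=35 'c': node 1→0 (via fail)
i=36 'd': node 0→19
i=37 'b': node 19→2 (via fail)
i=38 'd': node 2→3
i=39 'd': node 3→4
i=40 'd': node 4→5
i=41 'b': node 5→6  → match P1@[37:41],P6@[38:41]
i=42 'd': node 6→3 (via fail)
i=43 'd': node 3→4
i=44 'd': node 4→5
i=45 'b': node 5→6  → match P1@[41:45],P6@[42:45]
i=46 'c': node 6→7 (via fail)
i=47 'e': node 7→16 (via fail)
i=48 'c': node 16→0 (via fail)
i=49 'e': node 0→16
i=50 'd': node 16→19 (via fail)
i=51 'd': node 19→20
i=52 'd': node 20→23
i=53 'b': node 23→24  → match P6@[50:53]
i=54 'd': node 24→3 (via fail)
i=55 'a': node 3→1 (via fail)  → match P0@[55:55]

Result: [[5,1],[5,6],[6,0],[10,4],[15,4],[18,0],[19,0],[26,2],[27,0],[33,6],[34,0],[41,1],[41,6],[45,1],[45,6],[53,6],[55,0]]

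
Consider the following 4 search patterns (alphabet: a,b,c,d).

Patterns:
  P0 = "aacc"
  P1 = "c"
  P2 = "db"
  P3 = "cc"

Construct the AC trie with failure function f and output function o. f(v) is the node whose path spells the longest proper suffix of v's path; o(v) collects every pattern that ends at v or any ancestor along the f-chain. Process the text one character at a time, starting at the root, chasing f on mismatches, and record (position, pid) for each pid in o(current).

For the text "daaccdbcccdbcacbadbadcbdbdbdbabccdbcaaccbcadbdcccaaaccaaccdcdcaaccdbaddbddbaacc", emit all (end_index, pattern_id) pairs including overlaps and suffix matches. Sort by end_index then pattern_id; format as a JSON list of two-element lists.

Construct AC machine:
Trie nodes:
  n0 'ε': a→1 c→5 d→6
  n1 'a': a→2
  n2 'aa': c→3
  n3 'aac': c→4
  n4 'aacc': ·  [P0 ends]
  n5 'c': c→8  [P1 ends]
  n6 'd': b→7
  n7 'db': ·  [P2 ends]
  n8 'cc': ·  [P3 ends]

Failure links (BFS by depth):
  fail(1) 'a': from fail(0)=0 chase 'a': 0 ⇒ 0;  out=∅∪out(0)=∅
  fail(5) 'c': from fail(0)=0 chase 'c': 0 ⇒ 0;  out={1}∪out(0)={1}
  fail(6) 'd': from fail(0)=0 chase 'd': 0 ⇒ 0;  out=∅∪out(0)=∅
  fail(2) 'aa': from fail(1)=0 chase 'a': 0 ⇒ 1;  out=∅∪out(1)=∅
  fail(7) 'db': from fail(6)=0 chase 'b': 0 ⇒ 0;  out={2}∪out(0)={2}
  fail(8) 'cc': from fail(5)=0 chase 'c': 0 ⇒ 5;  out={3}∪out(5)={1,3}
  fail(3) 'aac': from fail(2)=1 chase 'c': 1→0 ⇒ 5;  out=∅∪out(5)={1}
  fail(4) 'aacc': from fail(3)=5 chase 'c': 5 ⇒ 8;  out={0}∪out(8)={0,1,3}

Run:
i=0 'd': node 0→6
i=1 'a': node 6→1 (via fail)
i=2 'a': node 1→2
i=3 'c': node 2→3  ** P1@[3:3]
i=4 'c': node 3→4  ** P0@[1:4],P1@[4:4],P3@[3:4]
i=5 'd': node 4→6 (via fail)
i=6 'b': node 6→7  ** P2@[5:6]
i=7 'c': node 7→5 (via fail)  ** P1@[7:7]
i=8 'c': node 5→8  ** P1@[8:8],P3@[7:8]
i=9 'c': node 8→8 (via fail)  ** P1@[9:9],P3@[8:9]
i=10 'd': node 8→6 (via fail)
i=11 'b': node 6→7  ** P2@[10:11]
i=12 'c': node 7→5 (via fail)  ** P1@[12:12]
i=13 'a': node 5→1 (via fail)
i=14 'c': node 1→5 (via fail)  ** P1@[14:14]
i=15 'b': node 5→0 (via fail)
i=16 'a': node 0→1
i=17 'd': node 1→6 (via fail)
i=18 'b': node 6→7  ** P2@[17:18]
i=19 'a': node 7→1 (via fail)
i=20 'd': node 1→6 (via fail)
i=21 'c': node 6→5 (via fail)  ** P1@[21:21]
i=22 'b': node 5→0 (via fail)
i=23 'd': node 0→6
i=24 'b': node 6→7  ** P2@[23:24]
i=25 'd': node 7→6 (via fail)
i=26 'b': node 6→7  ** P2@[25:26]
i=27 'd': node 7→6 (via fail)
i=28 'b': node 6→7  ** P2@[27:28]
i=29 'a': node 7→1 (via fail)
i=30 'b': node 1→0 (via fail)
i=31 'c': node 0→5  ** P1@[31:31]
i=32 'c': node 5→8  ** P1@[32:32],P3@[31:32]
i=33 'd': node 8→6 (via fail)
i=34 'b': node 6→7  ** P2@[33:34]
i=35 'c': node 7→5 (via fail)  ** P1@[35:35]
i=36 'a': node 5→1 (via fail)
i=37 'a': node 1→2
i=38 'c': node 2→3  ** P1@[38:38]
i=39 'c': node 3→4  ** P0@[36:39],P1@[39:39],P3@[38:39]
i=40 'b': node 4→0 (via fail)
i=41 'c': node 0→5  ** P1@[41:41]
i=42 'a': node 5→1 (via fail)
i=43 'd': node 1→6 (via fail)
i=44 'b': node 6→7  ** P2@[43:44]
i=45 'd': node 7→6 (via fail)
i=46 'c': node 6→5 (via fail)  ** P1@[46:46]
i=47 'c': node 5→8  ** P1@[47:47],P3@[46:47]
i=48 'c': node 8→8 (via fail)  ** P1@[48:48],P3@[47:48]
i=49 'a': node 8→1 (via fail)
i=50 'a': node 1→2
i=51 'a': node 2→2 (via fail)
i=52 'c': node 2→3  ** P1@[52:52]
i=53 'c': node 3→4  ** P0@[50:53],P1@[53:53],P3@[52:53]
i=54 'a': node 4→1 (via fail)
i=55 'a': node 1→2
i=56 'c': node 2→3  ** P1@[56:56]
i=57 'c': node 3→4  ** P0@[54:57],P1@[57:57],P3@[56:57]
i=58 'd': node 4→6 (via fail)
i=59 'c': node 6→5 (via fail)  ** P1@[59:59]
i=60 'd': node 5→6 (via fail)
i=61 'c': node 6→5 (via fail)  ** P1@[61:61]
i=62 'a': node 5→1 (via fail)
i=63 'a': node 1→2
i=64 'c': node 2→3  ** P1@[64:64]
i=65 'c': node 3→4  ** P0@[62:65],P1@[65:65],P3@[64:65]
i=66 'd': node 4→6 (via fail)
i=67 'b': node 6→7  ** P2@[66:67]
i=68 'a': node 7→1 (via fail)
i=69 'd': node 1→6 (via fail)
i=70 'd': node 6→6 (via fail)
i=71 'b': node 6→7  ** P2@[70:71]
i=72 'd': node 7→6 (via fail)
i=73 'd': node 6→6 (via fail)
i=74 'b': node 6→7  ** P2@[73:74]
i=75 'a': node 7→1 (via fail)
i=76 'a': node 1→2
i=77 'c': node 2→3  ** P1@[77:77]
i=78 'c': node 3→4  ** P0@[75:78],P1@[78:78],P3@[77:78]

Result: [[3,1],[4,0],[4,1],[4,3],[6,2],[7,1],[8,1],[8,3],[9,1],[9,3],[11,2],[12,1],[14,1],[18,2],[21,1],[24,2],[26,2],[28,2],[31,1],[32,1],[32,3],[34,2],[35,1],[38,1],[39,0],[39,1],[39,3],[41,1],[44,2],[46,1],[47,1],[47,3],[48,1],[48,3],[52,1],[53,0],[53,1],[53,3],[56,1],[57,0],[57,1],[57,3],[59,1],[61,1],[64,1],[65,0],[65,1],[65,3],[67,2],[71,2],[74,2],[77,1],[78,0],[78,1],[78,3]]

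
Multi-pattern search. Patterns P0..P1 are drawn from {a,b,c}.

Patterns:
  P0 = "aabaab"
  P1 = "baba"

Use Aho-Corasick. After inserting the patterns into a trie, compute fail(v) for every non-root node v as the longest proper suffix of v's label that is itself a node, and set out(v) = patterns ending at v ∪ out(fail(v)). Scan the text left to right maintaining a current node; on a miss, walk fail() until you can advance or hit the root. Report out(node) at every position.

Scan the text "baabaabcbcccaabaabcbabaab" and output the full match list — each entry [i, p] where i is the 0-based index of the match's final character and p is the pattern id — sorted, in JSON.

Build:
Trie nodes:
  0='ε' goto a→1 b→7
  1='a' goto a→2
  2='aa' goto b→3
  3='aab' goto a→4
  4='aaba' goto a→5
  5='aabaa' goto b→6
  6='aabaab' goto ·  [P0 ends]
  7='b' goto a→8
  8='ba' goto b→9
  9='bab' goto a→10
  10='baba' goto ·  [P1 ends]

Failure links (BFS by depth):
  n1('a'): parent n0 fail=0; on 'a' 0 → fail=0;  out ∅∪∅=∅
  n7('b'): parent n0 fail=0; on 'b' 0 → fail=0;  out ∅∪∅=∅
  n2('aa'): parent n1 fail=0; on 'a' 0 → fail=1;  out ∅∪∅=∅
  n8('ba'): parent n7 fail=0; on 'a' 0 → fail=1;  out ∅∪∅=∅
  n3('aab'): parent n2 fail=1; on 'b' 1→0 → fail=7;  out ∅∪∅=∅
  n9('bab'): parent n8 fail=1; on 'b' 1→0 → fail=7;  out ∅∪∅=∅
  n4('aaba'): parent n3 fail=7; on 'a' 7 → fail=8;  out ∅∪∅=∅
  n10('baba'): parent n9 fail=7; on 'a' 7 → fail=8;  out {1}∪∅={1}
  n5('aabaa'): parent n4 fail=8; on 'a' 8→1 → fail=2;  out ∅∪∅=∅
  n6('aabaab'): parent n5 fail=2; on 'b' 2 → fail=3;  out {0}∪∅={0}

Scan:
i=0 'b': node 0→7
i=1 'a': node 7→8
i=2 'a': node 8→2 ·f
i=3 'b': node 2→3
i=4 'a': node 3→4
i=5 'a': node 4→5
i=6 'b': node 5→6  → match P0@[1:6]
i=7 'c': node 6→0 ·f
i=8 'b': node 0→7
i=9 'c': node 7→0 ·f
i=10 'c': node 0→0
i=11 'c': node 0→0
i=12 'a': node 0→1
i=13 'a': node 1→2
i=14 'b': node 2→3
i=15 'a': node 3→4
i=16 'a': node 4→5
i=17 'b': node 5→6  → match P0@[12:17]
i=18 'c': node 6→0 ·f
i=19 'b': node 0→7
i=20 'a': node 7→8
i=21 'b': node 8→9
i=22 'a': node 9→10  → match P1@[19:22]
i=23 'a': node 10→2 ·f
i=24 'b': node 2→3

Matches: [[6,0],[17,0],[22,1]]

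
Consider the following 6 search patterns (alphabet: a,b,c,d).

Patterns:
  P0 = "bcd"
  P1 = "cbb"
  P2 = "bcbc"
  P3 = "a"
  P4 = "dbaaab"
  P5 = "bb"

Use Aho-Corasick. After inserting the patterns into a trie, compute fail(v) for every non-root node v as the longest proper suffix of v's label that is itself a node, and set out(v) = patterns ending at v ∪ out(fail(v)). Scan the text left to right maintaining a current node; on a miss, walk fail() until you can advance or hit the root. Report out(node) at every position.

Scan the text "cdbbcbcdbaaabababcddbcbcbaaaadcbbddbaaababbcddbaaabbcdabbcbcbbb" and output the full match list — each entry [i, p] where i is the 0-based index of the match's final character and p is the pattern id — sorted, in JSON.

Build automaton:
Trie nodes:
  n0 'ε': a→9 b→1 c→4 d→10
  n1 'b': b→16 c→2
  n2 'bc': b→7 d→3
  n3 'bcd': ·  ←P0
  n4 'c': b→5
  n5 'cb': b→6
  n6 'cbb': ·  ←P1
  n7 'bcb': c→8
  n8 'bcbc': ·  ←P2
  n9 'a': ·  ←P3
  n10 'd': b→11
  n11 'db': a→12
  n12 'dba': a→13
  n13 'dbaa': a→14
  n14 'dbaaa': b→15
  n15 'dbaaab': ·  ←P4
  n16 'bb': ·  ←P5

Failure links (BFS by depth):
  n1('b'): parent n0 fail=0; on 'b' 0 → fail=0;  out ∅∪∅=∅
  n4('c'): parent n0 fail=0; on 'c' 0 → fail=0;  out ∅∪∅=∅
  n9('a'): parent n0 fail=0; on 'a' 0 → fail=0;  out {3}∪∅={3}
  n10('d'): parent n0 fail=0; on 'd' 0 → fail=0;  out ∅∪∅=∅
  n2('bc'): parent n1 fail=0; on 'c' 0 → fail=4;  out ∅∪∅=∅
  n5('cb'): parent n4 fail=0; on 'b' 0 → fail=1;  out ∅∪∅=∅
  n11('db'): parent n10 fail=0; on 'b' 0 → fail=1;  out ∅∪∅=∅
  n16('bb'): parent n1 fail=0; on 'b' 0 → fail=1;  out {5}∪∅={5}
  n3('bcd'): parent n2 fail=4; on 'd' 4→0 → fail=10;  out {0}∪∅={0}
  n6('cbb'): parent n5 fail=1; on 'b' 1 → fail=16;  out {1}∪{5}={1,5}
  n7('bcb'): parent n2 fail=4; on 'b' 4 → fail=5;  out ∅∪∅=∅
  n12('dba'): parent n11 fail=1; on 'a' 1→0 → fail=9;  out ∅∪{3}={3}
  n8('bcbc'): parent n7 fail=5; on 'c' 5→1 → fail=2;  out {2}∪∅={2}
  n13('dbaa'): parent n12 fail=9; on 'a' 9→0 → fail=9;  out ∅∪{3}={3}
  n14('dbaaa'): parent n13 fail=9; on 'a' 9→0 → fail=9;  out ∅∪{3}={3}
  n15('dbaaab'): parent n14 fail=9; on 'b' 9→0 → fail=1;  out {4}∪∅={4}

Scan:
i=0 'c': node 0→4
i=1 'd': node 4→10 (fail-walked)
i=2 'b': node 10→11
i=3 'b': node 11→16 (fail-walked)  emit P5@[2:3]
i=4 'c': node 16→2 (fail-walked)
i=5 'b': node 2→7
i=6 'c': node 7→8  emit P2@[3:6]
i=7 'd': node 8→3 (fail-walked)  emit P0@[5:7]
i=8 'b': node 3→11 (fail-walked)
i=9 'a': node 11→12  emit P3@[9:9]
i=10 'a': node 12→13  emit P3@[10:10]
i=11 'a': node 13→14  emit P3@[11:11]
i=12 'b': node 14→15  emit P4@[7:12]
i=13 'a': node 15→9 (fail-walked)  emit P3@[13:13]
i=14 'b': node 9→1 (fail-walked)
i=15 'a': node 1→9 (fail-walked)  emit P3@[15:15]
i=16 'b': node 9→1 (fail-walked)
i=17 'c': node 1→2
i=18 'd': node 2→3  emit P0@[16:18]
i=19 'd': node 3→10 (fail-walked)
i=20 'b': node 10→11
i=21 'c': node 11→2 (fail-walked)
i=22 'b': node 2→7
i=23 'c': node 7→8  emit P2@[20:23]
i=24 'b': node 8→7 (fail-walked)
i=25 'a': node 7→9 (fail-walked)  emit P3@[25:25]
i=26 'a': node 9→9 (fail-walked)  emit P3@[26:26]
i=27 'a': node 9→9 (fail-walked)  emit P3@[27:27]
i=28 'a': node 9→9 (fail-walked)  emit P3@[28:28]
i=29 'd': node 9→10 (fail-walked)
i=30 'c': node 10→4 (fail-walked)
i=31 'b': node 4→5
i=32 'b': node 5→6  emit P1@[30:32],P5@[31:32]
i=33 'd': node 6→10 (fail-walked)
i=34 'd': node 10→10 (fail-walked)
i=35 'b': node 10→11
i=36 'a': node 11→12  emit P3@[36:36]
i=37 'a': node 12→13  emit P3@[37:37]
i=38 'a': node 13→14  emit P3@[38:38]
i=39 'b': node 14→15  emit P4@[34:39]
i=40 'a': node 15→9 (fail-walked)  emit P3@[40:40]
i=41 'b': node 9→1 (fail-walked)
i=42 'b': node 1→16  emit P5@[41:42]
i=43 'c': node 16→2 (fail-walked)
i=44 'd': node 2→3  emit P0@[42:44]
i=45 'd': node 3→10 (fail-walked)
i=46 'b': node 10→11
i=47 'a': node 11→12  emit P3@[47:47]
i=48 'a': node 12→13  emit P3@[48:48]
i=49 'a': node 13→14  emit P3@[49:49]
i=50 'b': node 14→15  emit P4@[45:50]
i=51 'b': node 15→16 (fail-walked)  emit P5@[50:51]
i=52 'c': node 16→2 (fail-walked)
i=53 'd': node 2→3  emit P0@[51:53]
i=54 'a': node 3→9 (fail-walked)  emit P3@[54:54]
i=55 'b': node 9→1 (fail-walked)
i=56 'b': node 1→16  emit P5@[55:56]
i=57 'c': node 16→2 (fail-walked)
i=58 'b': node 2→7
i=59 'c': node 7→8  emit P2@[56:59]
i=60 'b': node 8→7 (fail-walked)
i=61 'b': node 7→6 (fail-walked)  emit P1@[59:61],P5@[60:61]
i=62 'b': node 6→16 (fail-walked)  emit P5@[61:62]

Matches: [[3,5],[6,2],[7,0],[9,3],[10,3],[11,3],[12,4],[13,3],[15,3],[18,0],[23,2],[25,3],[26,3],[27,3],[28,3],[32,1],[32,5],[36,3],[37,3],[38,3],[39,4],[40,3],[42,5],[44,0],[47,3],[48,3],[49,3],[50,4],[51,5],[53,0],[54,3],[56,5],[59,2],[61,1],[61,5],[62,5]]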